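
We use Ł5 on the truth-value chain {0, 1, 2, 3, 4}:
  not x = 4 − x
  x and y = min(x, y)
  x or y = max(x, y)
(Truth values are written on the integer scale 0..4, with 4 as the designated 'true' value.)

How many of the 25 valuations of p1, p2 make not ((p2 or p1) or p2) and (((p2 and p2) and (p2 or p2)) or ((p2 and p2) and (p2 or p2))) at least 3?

0

value 2: 3 assignments
value 1: 9 assignments
value 0: 13 assignments
So 0 of the 25 assignments meet the threshold.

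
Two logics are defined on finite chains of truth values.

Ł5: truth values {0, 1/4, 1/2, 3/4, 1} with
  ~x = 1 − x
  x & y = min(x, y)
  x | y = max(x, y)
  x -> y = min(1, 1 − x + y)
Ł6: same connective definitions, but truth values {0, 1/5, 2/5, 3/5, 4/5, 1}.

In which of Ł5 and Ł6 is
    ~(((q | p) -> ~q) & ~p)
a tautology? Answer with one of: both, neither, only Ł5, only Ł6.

In Ł5: at p = 0, q = 0 the value is 0 — not a tautology.
In Ł6: at p = 0, q = 0 the value is 0 — not a tautology.

neither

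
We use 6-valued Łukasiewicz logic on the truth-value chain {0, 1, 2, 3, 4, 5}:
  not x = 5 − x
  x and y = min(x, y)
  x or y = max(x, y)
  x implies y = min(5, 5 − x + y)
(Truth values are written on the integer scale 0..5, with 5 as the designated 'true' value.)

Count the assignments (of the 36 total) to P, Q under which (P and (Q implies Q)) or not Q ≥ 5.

value 5: 11 assignments (counts)
value 4: 9 assignments
value 3: 7 assignments
value 2: 5 assignments
value 1: 3 assignments
value 0: 1 assignment
So 11 of the 36 assignments meet the threshold.

11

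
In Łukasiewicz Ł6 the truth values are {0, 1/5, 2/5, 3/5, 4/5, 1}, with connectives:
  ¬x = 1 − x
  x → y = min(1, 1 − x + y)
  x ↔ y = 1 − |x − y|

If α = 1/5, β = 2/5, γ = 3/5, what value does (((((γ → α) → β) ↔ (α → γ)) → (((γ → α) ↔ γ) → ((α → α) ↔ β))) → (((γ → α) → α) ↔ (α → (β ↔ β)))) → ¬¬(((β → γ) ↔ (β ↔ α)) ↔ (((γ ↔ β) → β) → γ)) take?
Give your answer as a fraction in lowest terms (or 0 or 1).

4/5

γ → α = 3/5 → 1/5 = 3/5
(γ → α) → β = 3/5 → 2/5 = 4/5
α → γ = 1/5 → 3/5 = 1
((γ → α) → β) ↔ (α → γ) = 4/5 ↔ 1 = 4/5
γ → α = 3/5 → 1/5 = 3/5
(γ → α) ↔ γ = 3/5 ↔ 3/5 = 1
α → α = 1/5 → 1/5 = 1
(α → α) ↔ β = 1 ↔ 2/5 = 2/5
((γ → α) ↔ γ) → ((α → α) ↔ β) = 1 → 2/5 = 2/5
(((γ → α) → β) ↔ (α → γ)) → (((γ → α) ↔ γ) → ((α → α) ↔ β)) = 4/5 → 2/5 = 3/5
γ → α = 3/5 → 1/5 = 3/5
(γ → α) → α = 3/5 → 1/5 = 3/5
β ↔ β = 2/5 ↔ 2/5 = 1
α → (β ↔ β) = 1/5 → 1 = 1
((γ → α) → α) ↔ (α → (β ↔ β)) = 3/5 ↔ 1 = 3/5
((((γ → α) → β) ↔ (α → γ)) → (((γ → α) ↔ γ) → ((α → α) ↔ β))) → (((γ → α) → α) ↔ (α → (β ↔ β))) = 3/5 → 3/5 = 1
β → γ = 2/5 → 3/5 = 1
β ↔ α = 2/5 ↔ 1/5 = 4/5
(β → γ) ↔ (β ↔ α) = 1 ↔ 4/5 = 4/5
γ ↔ β = 3/5 ↔ 2/5 = 4/5
(γ ↔ β) → β = 4/5 → 2/5 = 3/5
((γ ↔ β) → β) → γ = 3/5 → 3/5 = 1
((β → γ) ↔ (β ↔ α)) ↔ (((γ ↔ β) → β) → γ) = 4/5 ↔ 1 = 4/5
¬(((β → γ) ↔ (β ↔ α)) ↔ (((γ ↔ β) → β) → γ)) = ¬4/5 = 1/5
¬¬(((β → γ) ↔ (β ↔ α)) ↔ (((γ ↔ β) → β) → γ)) = ¬1/5 = 4/5
(((((γ → α) → β) ↔ (α → γ)) → (((γ → α) ↔ γ) → ((α → α) ↔ β))) → (((γ → α) → α) ↔ (α → (β ↔ β)))) → ¬¬(((β → γ) ↔ (β ↔ α)) ↔ (((γ ↔ β) → β) → γ)) = 1 → 4/5 = 4/5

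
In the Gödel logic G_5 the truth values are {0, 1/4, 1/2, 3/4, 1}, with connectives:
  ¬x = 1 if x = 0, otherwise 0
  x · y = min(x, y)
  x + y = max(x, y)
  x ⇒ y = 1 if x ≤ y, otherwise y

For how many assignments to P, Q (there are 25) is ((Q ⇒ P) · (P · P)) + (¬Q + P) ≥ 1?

9

value 1: 9 assignments (counts)
value 3/4: 4 assignments
value 1/2: 4 assignments
value 1/4: 4 assignments
value 0: 4 assignments
So 9 of the 25 assignments meet the threshold.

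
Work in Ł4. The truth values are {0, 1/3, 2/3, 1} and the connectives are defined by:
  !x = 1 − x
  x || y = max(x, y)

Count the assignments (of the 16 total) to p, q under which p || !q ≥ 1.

p = 0, q = 0 ↦ 1  ≥
p = 0, q = 1/3 ↦ 2/3  <
p = 0, q = 2/3 ↦ 1/3  <
p = 0, q = 1 ↦ 0  <
p = 1/3, q = 0 ↦ 1  ≥
p = 1/3, q = 1/3 ↦ 2/3  <
p = 1/3, q = 2/3 ↦ 1/3  <
p = 1/3, q = 1 ↦ 1/3  <
p = 2/3, q = 0 ↦ 1  ≥
p = 2/3, q = 1/3 ↦ 2/3  <
p = 2/3, q = 2/3 ↦ 2/3  <
p = 2/3, q = 1 ↦ 2/3  <
p = 1, q = 0 ↦ 1  ≥
p = 1, q = 1/3 ↦ 1  ≥
p = 1, q = 2/3 ↦ 1  ≥
p = 1, q = 1 ↦ 1  ≥
So 7 of the 16 assignments meet the threshold.

7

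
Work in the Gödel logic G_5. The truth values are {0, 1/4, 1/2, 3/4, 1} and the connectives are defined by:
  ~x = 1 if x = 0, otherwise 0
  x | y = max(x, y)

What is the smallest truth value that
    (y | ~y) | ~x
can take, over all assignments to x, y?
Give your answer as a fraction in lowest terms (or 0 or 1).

Take x = 1/4, y = 1/4:
~y = ~1/4 = 0
y | ~y = 1/4 | 0 = 1/4
~x = ~1/4 = 0
(y | ~y) | ~x = 1/4 | 0 = 1/4
No assignment yields a value below 1/4, so this is the minimum.

1/4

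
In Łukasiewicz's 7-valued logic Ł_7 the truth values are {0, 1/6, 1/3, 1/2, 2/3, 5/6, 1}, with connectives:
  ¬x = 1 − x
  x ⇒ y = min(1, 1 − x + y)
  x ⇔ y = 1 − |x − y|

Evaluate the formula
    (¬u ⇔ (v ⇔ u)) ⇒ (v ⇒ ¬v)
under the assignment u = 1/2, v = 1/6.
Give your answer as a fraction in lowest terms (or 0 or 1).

¬u = ¬1/2 = 1/2
v ⇔ u = 1/6 ⇔ 1/2 = 2/3
¬u ⇔ (v ⇔ u) = 1/2 ⇔ 2/3 = 5/6
¬v = ¬1/6 = 5/6
v ⇒ ¬v = 1/6 ⇒ 5/6 = 1
(¬u ⇔ (v ⇔ u)) ⇒ (v ⇒ ¬v) = 5/6 ⇒ 1 = 1

1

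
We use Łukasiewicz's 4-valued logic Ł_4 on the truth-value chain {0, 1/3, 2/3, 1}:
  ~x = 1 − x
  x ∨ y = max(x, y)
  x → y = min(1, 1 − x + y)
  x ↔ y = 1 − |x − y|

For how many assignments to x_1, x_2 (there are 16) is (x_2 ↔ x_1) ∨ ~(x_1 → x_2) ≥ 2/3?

x_1 = 0, x_2 = 0 ↦ 1  ≥
x_1 = 0, x_2 = 1/3 ↦ 2/3  ≥
x_1 = 0, x_2 = 2/3 ↦ 1/3  <
x_1 = 0, x_2 = 1 ↦ 0  <
x_1 = 1/3, x_2 = 0 ↦ 2/3  ≥
x_1 = 1/3, x_2 = 1/3 ↦ 1  ≥
x_1 = 1/3, x_2 = 2/3 ↦ 2/3  ≥
x_1 = 1/3, x_2 = 1 ↦ 1/3  <
x_1 = 2/3, x_2 = 0 ↦ 2/3  ≥
x_1 = 2/3, x_2 = 1/3 ↦ 2/3  ≥
x_1 = 2/3, x_2 = 2/3 ↦ 1  ≥
x_1 = 2/3, x_2 = 1 ↦ 2/3  ≥
x_1 = 1, x_2 = 0 ↦ 1  ≥
x_1 = 1, x_2 = 1/3 ↦ 2/3  ≥
x_1 = 1, x_2 = 2/3 ↦ 2/3  ≥
x_1 = 1, x_2 = 1 ↦ 1  ≥
So 13 of the 16 assignments meet the threshold.

13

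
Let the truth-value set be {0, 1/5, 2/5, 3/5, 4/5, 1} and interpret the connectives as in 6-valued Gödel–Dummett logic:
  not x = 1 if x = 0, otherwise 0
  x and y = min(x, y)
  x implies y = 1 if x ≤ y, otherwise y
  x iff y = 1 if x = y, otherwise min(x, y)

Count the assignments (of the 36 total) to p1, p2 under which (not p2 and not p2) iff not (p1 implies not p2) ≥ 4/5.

value 1: 5 assignments (counts)
value 0: 31 assignments
So 5 of the 36 assignments meet the threshold.

5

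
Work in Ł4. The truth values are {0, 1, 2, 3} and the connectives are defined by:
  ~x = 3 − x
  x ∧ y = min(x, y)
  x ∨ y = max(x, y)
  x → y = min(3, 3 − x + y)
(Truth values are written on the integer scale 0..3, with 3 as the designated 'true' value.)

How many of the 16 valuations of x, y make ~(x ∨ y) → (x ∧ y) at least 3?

10

x = 0, y = 0 ↦ 0  <
x = 0, y = 1 ↦ 1  <
x = 0, y = 2 ↦ 2  <
x = 0, y = 3 ↦ 3  ≥
x = 1, y = 0 ↦ 1  <
x = 1, y = 1 ↦ 2  <
x = 1, y = 2 ↦ 3  ≥
x = 1, y = 3 ↦ 3  ≥
x = 2, y = 0 ↦ 2  <
x = 2, y = 1 ↦ 3  ≥
x = 2, y = 2 ↦ 3  ≥
x = 2, y = 3 ↦ 3  ≥
x = 3, y = 0 ↦ 3  ≥
x = 3, y = 1 ↦ 3  ≥
x = 3, y = 2 ↦ 3  ≥
x = 3, y = 3 ↦ 3  ≥
So 10 of the 16 assignments meet the threshold.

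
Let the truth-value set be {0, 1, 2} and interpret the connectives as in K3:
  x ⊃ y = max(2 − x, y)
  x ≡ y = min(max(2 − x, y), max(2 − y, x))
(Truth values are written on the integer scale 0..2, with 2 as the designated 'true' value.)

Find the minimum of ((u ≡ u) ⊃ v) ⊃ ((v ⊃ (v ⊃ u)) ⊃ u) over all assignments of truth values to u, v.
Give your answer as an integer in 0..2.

1

Take u = 0, v = 1:
u ≡ u = 0 ≡ 0 = 2
(u ≡ u) ⊃ v = 2 ⊃ 1 = 1
v ⊃ u = 1 ⊃ 0 = 1
v ⊃ (v ⊃ u) = 1 ⊃ 1 = 1
(v ⊃ (v ⊃ u)) ⊃ u = 1 ⊃ 0 = 1
((u ≡ u) ⊃ v) ⊃ ((v ⊃ (v ⊃ u)) ⊃ u) = 1 ⊃ 1 = 1
No assignment yields a value below 1, so this is the minimum.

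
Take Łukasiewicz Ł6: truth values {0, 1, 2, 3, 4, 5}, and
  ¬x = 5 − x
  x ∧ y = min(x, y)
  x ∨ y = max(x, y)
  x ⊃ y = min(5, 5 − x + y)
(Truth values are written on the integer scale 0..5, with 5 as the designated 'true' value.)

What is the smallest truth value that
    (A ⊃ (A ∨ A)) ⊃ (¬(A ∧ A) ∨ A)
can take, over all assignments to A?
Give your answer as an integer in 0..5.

3

Take A = 2:
A ∨ A = 2 ∨ 2 = 2
A ⊃ (A ∨ A) = 2 ⊃ 2 = 5
A ∧ A = 2 ∧ 2 = 2
¬(A ∧ A) = ¬2 = 3
¬(A ∧ A) ∨ A = 3 ∨ 2 = 3
(A ⊃ (A ∨ A)) ⊃ (¬(A ∧ A) ∨ A) = 5 ⊃ 3 = 3
No assignment yields a value below 3, so this is the minimum.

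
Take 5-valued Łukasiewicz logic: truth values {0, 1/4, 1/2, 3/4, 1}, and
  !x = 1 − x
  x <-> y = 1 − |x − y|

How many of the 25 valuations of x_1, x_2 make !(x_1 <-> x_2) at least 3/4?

value 1: 2 assignments (counts)
value 3/4: 4 assignments (counts)
value 1/2: 6 assignments
value 1/4: 8 assignments
value 0: 5 assignments
So 6 of the 25 assignments meet the threshold.

6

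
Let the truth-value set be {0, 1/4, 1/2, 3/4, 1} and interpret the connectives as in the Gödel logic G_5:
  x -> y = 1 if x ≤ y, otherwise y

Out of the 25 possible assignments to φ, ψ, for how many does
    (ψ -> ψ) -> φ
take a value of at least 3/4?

value 1: 5 assignments (counts)
value 3/4: 5 assignments (counts)
value 1/2: 5 assignments
value 1/4: 5 assignments
value 0: 5 assignments
So 10 of the 25 assignments meet the threshold.

10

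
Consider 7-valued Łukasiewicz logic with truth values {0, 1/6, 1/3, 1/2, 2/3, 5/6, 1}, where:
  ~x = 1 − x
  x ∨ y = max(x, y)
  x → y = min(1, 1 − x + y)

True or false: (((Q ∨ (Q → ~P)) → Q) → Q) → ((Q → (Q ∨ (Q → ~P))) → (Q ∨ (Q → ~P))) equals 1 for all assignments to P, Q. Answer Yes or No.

Yes

At P = 1/6, Q = 1, for instance:
~P = ~1/6 = 5/6
Q → ~P = 1 → 5/6 = 5/6
Q ∨ (Q → ~P) = 1 ∨ 5/6 = 1
(Q ∨ (Q → ~P)) → Q = 1 → 1 = 1
((Q ∨ (Q → ~P)) → Q) → Q = 1 → 1 = 1
Q → (Q ∨ (Q → ~P)) = 1 → 1 = 1
(Q → (Q ∨ (Q → ~P))) → (Q ∨ (Q → ~P)) = 1 → 1 = 1
(((Q ∨ (Q → ~P)) → Q) → Q) → ((Q → (Q ∨ (Q → ~P))) → (Q ∨ (Q → ~P))) = 1 → 1 = 1
and checking the remaining 48 assignments likewise gives ≥ 1 in every case.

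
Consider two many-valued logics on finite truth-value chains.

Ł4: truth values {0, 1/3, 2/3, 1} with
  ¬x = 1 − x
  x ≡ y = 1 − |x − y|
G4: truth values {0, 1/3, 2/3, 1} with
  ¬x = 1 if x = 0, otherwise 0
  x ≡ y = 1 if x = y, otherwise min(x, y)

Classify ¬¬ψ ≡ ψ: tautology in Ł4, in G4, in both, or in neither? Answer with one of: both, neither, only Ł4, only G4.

In Ł4: every assignment gives 1 — tautology.
In G4: at ψ = 1/3 the value is 1/3 — not a tautology.

only Ł4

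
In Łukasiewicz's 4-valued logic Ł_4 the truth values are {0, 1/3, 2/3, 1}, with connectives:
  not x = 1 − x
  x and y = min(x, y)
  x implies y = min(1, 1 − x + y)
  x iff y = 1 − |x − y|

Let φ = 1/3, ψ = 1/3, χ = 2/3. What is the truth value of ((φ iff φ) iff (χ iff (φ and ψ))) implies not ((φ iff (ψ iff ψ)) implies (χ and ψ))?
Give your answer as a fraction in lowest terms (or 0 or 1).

1/3

φ iff φ = 1/3 iff 1/3 = 1
φ and ψ = 1/3 and 1/3 = 1/3
χ iff (φ and ψ) = 2/3 iff 1/3 = 2/3
(φ iff φ) iff (χ iff (φ and ψ)) = 1 iff 2/3 = 2/3
ψ iff ψ = 1/3 iff 1/3 = 1
φ iff (ψ iff ψ) = 1/3 iff 1 = 1/3
χ and ψ = 2/3 and 1/3 = 1/3
(φ iff (ψ iff ψ)) implies (χ and ψ) = 1/3 implies 1/3 = 1
not ((φ iff (ψ iff ψ)) implies (χ and ψ)) = not 1 = 0
((φ iff φ) iff (χ iff (φ and ψ))) implies not ((φ iff (ψ iff ψ)) implies (χ and ψ)) = 2/3 implies 0 = 1/3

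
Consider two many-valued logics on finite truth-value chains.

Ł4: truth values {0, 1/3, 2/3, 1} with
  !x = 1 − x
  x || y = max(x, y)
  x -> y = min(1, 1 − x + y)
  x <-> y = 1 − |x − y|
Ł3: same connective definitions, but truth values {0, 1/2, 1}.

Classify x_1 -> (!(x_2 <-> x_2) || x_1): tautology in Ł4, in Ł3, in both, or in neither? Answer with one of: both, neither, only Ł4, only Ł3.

both

In Ł4: every assignment gives 1 — tautology.
In Ł3: every assignment gives 1 — tautology.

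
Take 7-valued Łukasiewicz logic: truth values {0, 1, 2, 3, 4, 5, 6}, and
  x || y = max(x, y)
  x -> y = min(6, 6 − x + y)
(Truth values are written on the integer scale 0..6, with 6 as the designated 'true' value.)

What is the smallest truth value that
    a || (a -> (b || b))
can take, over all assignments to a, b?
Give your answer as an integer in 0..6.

3

Take a = 3, b = 0:
b || b = 0 || 0 = 0
a -> (b || b) = 3 -> 0 = 3
a || (a -> (b || b)) = 3 || 3 = 3
No assignment yields a value below 3, so this is the minimum.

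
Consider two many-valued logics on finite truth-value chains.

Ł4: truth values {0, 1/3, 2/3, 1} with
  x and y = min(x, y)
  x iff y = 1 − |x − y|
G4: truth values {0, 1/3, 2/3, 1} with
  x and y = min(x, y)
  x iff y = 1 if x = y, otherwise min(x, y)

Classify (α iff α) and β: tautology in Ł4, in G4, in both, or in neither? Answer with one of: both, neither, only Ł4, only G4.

neither

In Ł4: at α = 0, β = 0 the value is 0 — not a tautology.
In G4: at α = 0, β = 0 the value is 0 — not a tautology.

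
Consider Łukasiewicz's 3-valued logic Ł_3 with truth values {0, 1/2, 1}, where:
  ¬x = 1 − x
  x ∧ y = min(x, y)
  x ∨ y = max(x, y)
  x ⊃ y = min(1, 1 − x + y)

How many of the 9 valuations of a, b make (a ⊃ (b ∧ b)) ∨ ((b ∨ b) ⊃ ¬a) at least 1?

a = 0, b = 0 ↦ 1  ≥
a = 0, b = 1/2 ↦ 1  ≥
a = 0, b = 1 ↦ 1  ≥
a = 1/2, b = 0 ↦ 1  ≥
a = 1/2, b = 1/2 ↦ 1  ≥
a = 1/2, b = 1 ↦ 1  ≥
a = 1, b = 0 ↦ 1  ≥
a = 1, b = 1/2 ↦ 1/2  <
a = 1, b = 1 ↦ 1  ≥
So 8 of the 9 assignments meet the threshold.

8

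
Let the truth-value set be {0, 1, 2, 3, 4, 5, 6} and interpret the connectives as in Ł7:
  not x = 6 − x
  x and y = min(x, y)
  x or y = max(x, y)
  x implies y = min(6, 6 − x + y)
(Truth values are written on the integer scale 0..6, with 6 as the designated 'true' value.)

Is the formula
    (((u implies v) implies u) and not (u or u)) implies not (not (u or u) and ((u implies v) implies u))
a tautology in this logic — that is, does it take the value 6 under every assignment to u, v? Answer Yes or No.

Counterexample: take u = 2, v = 0.
u implies v = 2 implies 0 = 4
(u implies v) implies u = 4 implies 2 = 4
u or u = 2 or 2 = 2
not (u or u) = not 2 = 4
((u implies v) implies u) and not (u or u) = 4 and 4 = 4
not (u or u) and ((u implies v) implies u) = 4 and 4 = 4
not (not (u or u) and ((u implies v) implies u)) = not 4 = 2
(((u implies v) implies u) and not (u or u)) implies not (not (u or u) and ((u implies v) implies u)) = 4 implies 2 = 4
This gives 4 ≠ 6.

No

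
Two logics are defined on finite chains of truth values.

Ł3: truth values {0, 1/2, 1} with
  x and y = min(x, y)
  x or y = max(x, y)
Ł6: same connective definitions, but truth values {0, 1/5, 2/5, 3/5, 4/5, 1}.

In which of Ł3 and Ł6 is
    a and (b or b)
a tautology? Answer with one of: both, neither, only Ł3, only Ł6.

In Ł3: at a = 0, b = 0 the value is 0 — not a tautology.
In Ł6: at a = 0, b = 0 the value is 0 — not a tautology.

neither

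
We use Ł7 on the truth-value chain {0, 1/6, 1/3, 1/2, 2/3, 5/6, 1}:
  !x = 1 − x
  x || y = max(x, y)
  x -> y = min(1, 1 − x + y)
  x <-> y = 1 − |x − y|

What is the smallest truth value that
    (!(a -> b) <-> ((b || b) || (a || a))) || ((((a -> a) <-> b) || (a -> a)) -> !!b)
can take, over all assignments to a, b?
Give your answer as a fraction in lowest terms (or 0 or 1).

Take a = 0, b = 1/2:
a -> b = 0 -> 1/2 = 1
!(a -> b) = !1 = 0
b || b = 1/2 || 1/2 = 1/2
a || a = 0 || 0 = 0
(b || b) || (a || a) = 1/2 || 0 = 1/2
!(a -> b) <-> ((b || b) || (a || a)) = 0 <-> 1/2 = 1/2
a -> a = 0 -> 0 = 1
(a -> a) <-> b = 1 <-> 1/2 = 1/2
a -> a = 0 -> 0 = 1
((a -> a) <-> b) || (a -> a) = 1/2 || 1 = 1
!b = !1/2 = 1/2
!!b = !1/2 = 1/2
(((a -> a) <-> b) || (a -> a)) -> !!b = 1 -> 1/2 = 1/2
(!(a -> b) <-> ((b || b) || (a || a))) || ((((a -> a) <-> b) || (a -> a)) -> !!b) = 1/2 || 1/2 = 1/2
No assignment yields a value below 1/2, so this is the minimum.

1/2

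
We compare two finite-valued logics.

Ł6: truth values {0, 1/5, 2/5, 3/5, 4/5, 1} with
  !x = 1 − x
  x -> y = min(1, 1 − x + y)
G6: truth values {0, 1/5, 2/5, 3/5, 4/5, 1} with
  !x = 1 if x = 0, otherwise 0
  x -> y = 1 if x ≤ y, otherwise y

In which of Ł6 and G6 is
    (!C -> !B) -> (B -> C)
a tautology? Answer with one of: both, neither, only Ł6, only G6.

only Ł6

In Ł6: every assignment gives 1 — tautology.
In G6: at B = 2/5, C = 1/5 the value is 1/5 — not a tautology.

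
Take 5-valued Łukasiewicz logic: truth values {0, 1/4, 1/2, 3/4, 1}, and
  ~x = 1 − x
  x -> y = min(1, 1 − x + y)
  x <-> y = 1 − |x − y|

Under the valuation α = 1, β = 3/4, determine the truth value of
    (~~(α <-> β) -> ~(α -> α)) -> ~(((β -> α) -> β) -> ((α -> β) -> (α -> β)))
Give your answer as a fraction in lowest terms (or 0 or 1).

3/4

α <-> β = 1 <-> 3/4 = 3/4
~(α <-> β) = ~3/4 = 1/4
~~(α <-> β) = ~1/4 = 3/4
α -> α = 1 -> 1 = 1
~(α -> α) = ~1 = 0
~~(α <-> β) -> ~(α -> α) = 3/4 -> 0 = 1/4
β -> α = 3/4 -> 1 = 1
(β -> α) -> β = 1 -> 3/4 = 3/4
α -> β = 1 -> 3/4 = 3/4
α -> β = 1 -> 3/4 = 3/4
(α -> β) -> (α -> β) = 3/4 -> 3/4 = 1
((β -> α) -> β) -> ((α -> β) -> (α -> β)) = 3/4 -> 1 = 1
~(((β -> α) -> β) -> ((α -> β) -> (α -> β))) = ~1 = 0
(~~(α <-> β) -> ~(α -> α)) -> ~(((β -> α) -> β) -> ((α -> β) -> (α -> β))) = 1/4 -> 0 = 3/4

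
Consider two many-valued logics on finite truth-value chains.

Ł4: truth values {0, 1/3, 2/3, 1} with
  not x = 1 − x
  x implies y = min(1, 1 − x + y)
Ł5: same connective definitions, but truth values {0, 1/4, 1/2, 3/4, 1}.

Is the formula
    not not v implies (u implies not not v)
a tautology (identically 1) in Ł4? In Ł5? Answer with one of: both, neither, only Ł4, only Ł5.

both

In Ł4: every assignment gives 1 — tautology.
In Ł5: every assignment gives 1 — tautology.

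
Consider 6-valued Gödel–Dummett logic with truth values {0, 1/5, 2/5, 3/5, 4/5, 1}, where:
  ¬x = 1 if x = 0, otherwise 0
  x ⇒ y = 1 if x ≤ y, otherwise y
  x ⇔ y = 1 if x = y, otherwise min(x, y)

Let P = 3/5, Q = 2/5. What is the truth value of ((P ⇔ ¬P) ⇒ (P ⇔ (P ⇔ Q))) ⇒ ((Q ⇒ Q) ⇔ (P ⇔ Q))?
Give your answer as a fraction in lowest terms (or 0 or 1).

2/5

¬P = ¬3/5 = 0
P ⇔ ¬P = 3/5 ⇔ 0 = 0
P ⇔ Q = 3/5 ⇔ 2/5 = 2/5
P ⇔ (P ⇔ Q) = 3/5 ⇔ 2/5 = 2/5
(P ⇔ ¬P) ⇒ (P ⇔ (P ⇔ Q)) = 0 ⇒ 2/5 = 1
Q ⇒ Q = 2/5 ⇒ 2/5 = 1
P ⇔ Q = 3/5 ⇔ 2/5 = 2/5
(Q ⇒ Q) ⇔ (P ⇔ Q) = 1 ⇔ 2/5 = 2/5
((P ⇔ ¬P) ⇒ (P ⇔ (P ⇔ Q))) ⇒ ((Q ⇒ Q) ⇔ (P ⇔ Q)) = 1 ⇒ 2/5 = 2/5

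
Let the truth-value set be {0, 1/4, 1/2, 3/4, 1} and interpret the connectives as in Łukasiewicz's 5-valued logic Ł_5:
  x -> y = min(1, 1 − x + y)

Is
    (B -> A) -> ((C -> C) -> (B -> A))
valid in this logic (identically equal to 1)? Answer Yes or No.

At A = 1/4, B = 0, C = 1/4, for instance:
B -> A = 0 -> 1/4 = 1
C -> C = 1/4 -> 1/4 = 1
(C -> C) -> (B -> A) = 1 -> 1 = 1
(B -> A) -> ((C -> C) -> (B -> A)) = 1 -> 1 = 1
and checking the remaining 124 assignments likewise gives ≥ 1 in every case.

Yes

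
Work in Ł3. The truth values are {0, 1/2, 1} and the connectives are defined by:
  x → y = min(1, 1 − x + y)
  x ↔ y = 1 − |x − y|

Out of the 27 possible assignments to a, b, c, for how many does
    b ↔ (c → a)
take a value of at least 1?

9

value 1: 9 assignments (counts)
value 1/2: 11 assignments
value 0: 7 assignments
So 9 of the 27 assignments meet the threshold.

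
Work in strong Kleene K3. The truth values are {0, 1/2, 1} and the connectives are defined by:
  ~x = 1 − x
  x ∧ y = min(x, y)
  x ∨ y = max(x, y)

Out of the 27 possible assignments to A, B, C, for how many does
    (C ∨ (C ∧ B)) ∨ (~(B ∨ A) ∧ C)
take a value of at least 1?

9

value 1: 9 assignments (counts)
value 1/2: 9 assignments
value 0: 9 assignments
So 9 of the 27 assignments meet the threshold.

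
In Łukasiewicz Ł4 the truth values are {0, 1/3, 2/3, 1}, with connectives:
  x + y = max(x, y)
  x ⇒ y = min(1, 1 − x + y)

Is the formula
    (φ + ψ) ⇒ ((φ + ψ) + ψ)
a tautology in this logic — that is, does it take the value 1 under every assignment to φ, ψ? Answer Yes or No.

φ = 0, ψ = 0 ↦ 1
φ = 0, ψ = 1/3 ↦ 1
φ = 0, ψ = 2/3 ↦ 1
φ = 0, ψ = 1 ↦ 1
φ = 1/3, ψ = 0 ↦ 1
φ = 1/3, ψ = 1/3 ↦ 1
φ = 1/3, ψ = 2/3 ↦ 1
φ = 1/3, ψ = 1 ↦ 1
φ = 2/3, ψ = 0 ↦ 1
φ = 2/3, ψ = 1/3 ↦ 1
φ = 2/3, ψ = 2/3 ↦ 1
φ = 2/3, ψ = 1 ↦ 1
φ = 1, ψ = 0 ↦ 1
φ = 1, ψ = 1/3 ↦ 1
φ = 1, ψ = 2/3 ↦ 1
φ = 1, ψ = 1 ↦ 1
Every assignment gives a value ≥ 1.

Yes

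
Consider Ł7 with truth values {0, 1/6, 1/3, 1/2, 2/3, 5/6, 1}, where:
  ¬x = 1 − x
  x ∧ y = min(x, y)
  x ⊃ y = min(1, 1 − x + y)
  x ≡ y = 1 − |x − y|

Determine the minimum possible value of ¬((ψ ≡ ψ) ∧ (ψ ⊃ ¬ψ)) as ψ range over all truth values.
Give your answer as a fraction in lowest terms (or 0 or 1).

Take ψ = 0:
ψ ≡ ψ = 0 ≡ 0 = 1
¬ψ = ¬0 = 1
ψ ⊃ ¬ψ = 0 ⊃ 1 = 1
(ψ ≡ ψ) ∧ (ψ ⊃ ¬ψ) = 1 ∧ 1 = 1
¬((ψ ≡ ψ) ∧ (ψ ⊃ ¬ψ)) = ¬1 = 0
No assignment yields a value below 0, so this is the minimum.

0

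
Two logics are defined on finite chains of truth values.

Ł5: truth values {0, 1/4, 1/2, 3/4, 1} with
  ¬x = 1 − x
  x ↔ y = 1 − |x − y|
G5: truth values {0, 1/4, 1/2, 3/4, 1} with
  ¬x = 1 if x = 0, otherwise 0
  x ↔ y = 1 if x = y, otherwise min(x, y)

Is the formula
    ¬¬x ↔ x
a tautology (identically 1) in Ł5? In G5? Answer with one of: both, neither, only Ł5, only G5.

only Ł5

In Ł5: every assignment gives 1 — tautology.
In G5: at x = 1/4 the value is 1/4 — not a tautology.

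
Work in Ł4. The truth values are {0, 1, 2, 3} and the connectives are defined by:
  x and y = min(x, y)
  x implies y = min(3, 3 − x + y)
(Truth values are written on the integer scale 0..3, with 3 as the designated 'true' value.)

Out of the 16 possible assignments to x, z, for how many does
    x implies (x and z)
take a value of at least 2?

x = 0, z = 0 ↦ 3  ≥
x = 0, z = 1 ↦ 3  ≥
x = 0, z = 2 ↦ 3  ≥
x = 0, z = 3 ↦ 3  ≥
x = 1, z = 0 ↦ 2  ≥
x = 1, z = 1 ↦ 3  ≥
x = 1, z = 2 ↦ 3  ≥
x = 1, z = 3 ↦ 3  ≥
x = 2, z = 0 ↦ 1  <
x = 2, z = 1 ↦ 2  ≥
x = 2, z = 2 ↦ 3  ≥
x = 2, z = 3 ↦ 3  ≥
x = 3, z = 0 ↦ 0  <
x = 3, z = 1 ↦ 1  <
x = 3, z = 2 ↦ 2  ≥
x = 3, z = 3 ↦ 3  ≥
So 13 of the 16 assignments meet the threshold.

13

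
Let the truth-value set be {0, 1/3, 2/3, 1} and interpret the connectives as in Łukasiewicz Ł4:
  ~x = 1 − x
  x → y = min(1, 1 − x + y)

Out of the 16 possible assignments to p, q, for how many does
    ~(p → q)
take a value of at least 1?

p = 0, q = 0 ↦ 0  <
p = 0, q = 1/3 ↦ 0  <
p = 0, q = 2/3 ↦ 0  <
p = 0, q = 1 ↦ 0  <
p = 1/3, q = 0 ↦ 1/3  <
p = 1/3, q = 1/3 ↦ 0  <
p = 1/3, q = 2/3 ↦ 0  <
p = 1/3, q = 1 ↦ 0  <
p = 2/3, q = 0 ↦ 2/3  <
p = 2/3, q = 1/3 ↦ 1/3  <
p = 2/3, q = 2/3 ↦ 0  <
p = 2/3, q = 1 ↦ 0  <
p = 1, q = 0 ↦ 1  ≥
p = 1, q = 1/3 ↦ 2/3  <
p = 1, q = 2/3 ↦ 1/3  <
p = 1, q = 1 ↦ 0  <
So 1 of the 16 assignments meets the threshold.

1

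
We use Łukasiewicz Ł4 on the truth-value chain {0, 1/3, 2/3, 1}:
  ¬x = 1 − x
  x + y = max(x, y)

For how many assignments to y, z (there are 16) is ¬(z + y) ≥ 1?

1

y = 0, z = 0 ↦ 1  ≥
y = 0, z = 1/3 ↦ 2/3  <
y = 0, z = 2/3 ↦ 1/3  <
y = 0, z = 1 ↦ 0  <
y = 1/3, z = 0 ↦ 2/3  <
y = 1/3, z = 1/3 ↦ 2/3  <
y = 1/3, z = 2/3 ↦ 1/3  <
y = 1/3, z = 1 ↦ 0  <
y = 2/3, z = 0 ↦ 1/3  <
y = 2/3, z = 1/3 ↦ 1/3  <
y = 2/3, z = 2/3 ↦ 1/3  <
y = 2/3, z = 1 ↦ 0  <
y = 1, z = 0 ↦ 0  <
y = 1, z = 1/3 ↦ 0  <
y = 1, z = 2/3 ↦ 0  <
y = 1, z = 1 ↦ 0  <
So 1 of the 16 assignments meets the threshold.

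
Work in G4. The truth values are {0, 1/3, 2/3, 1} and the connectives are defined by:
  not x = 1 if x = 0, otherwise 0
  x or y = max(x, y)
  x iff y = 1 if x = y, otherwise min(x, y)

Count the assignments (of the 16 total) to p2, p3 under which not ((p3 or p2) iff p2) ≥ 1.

3

p2 = 0, p3 = 0 ↦ 0  <
p2 = 0, p3 = 1/3 ↦ 1  ≥
p2 = 0, p3 = 2/3 ↦ 1  ≥
p2 = 0, p3 = 1 ↦ 1  ≥
p2 = 1/3, p3 = 0 ↦ 0  <
p2 = 1/3, p3 = 1/3 ↦ 0  <
p2 = 1/3, p3 = 2/3 ↦ 0  <
p2 = 1/3, p3 = 1 ↦ 0  <
p2 = 2/3, p3 = 0 ↦ 0  <
p2 = 2/3, p3 = 1/3 ↦ 0  <
p2 = 2/3, p3 = 2/3 ↦ 0  <
p2 = 2/3, p3 = 1 ↦ 0  <
p2 = 1, p3 = 0 ↦ 0  <
p2 = 1, p3 = 1/3 ↦ 0  <
p2 = 1, p3 = 2/3 ↦ 0  <
p2 = 1, p3 = 1 ↦ 0  <
So 3 of the 16 assignments meet the threshold.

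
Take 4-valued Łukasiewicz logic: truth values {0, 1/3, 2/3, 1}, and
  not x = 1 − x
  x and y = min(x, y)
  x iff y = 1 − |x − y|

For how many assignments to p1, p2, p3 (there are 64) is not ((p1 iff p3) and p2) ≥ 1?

value 1: 22 assignments (counts)
value 2/3: 22 assignments
value 1/3: 16 assignments
value 0: 4 assignments
So 22 of the 64 assignments meet the threshold.

22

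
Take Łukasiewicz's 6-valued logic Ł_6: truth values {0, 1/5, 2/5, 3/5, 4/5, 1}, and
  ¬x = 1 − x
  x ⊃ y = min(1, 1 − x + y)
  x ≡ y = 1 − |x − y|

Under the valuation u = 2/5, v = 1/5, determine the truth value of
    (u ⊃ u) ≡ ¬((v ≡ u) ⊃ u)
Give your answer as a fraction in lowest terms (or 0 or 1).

u ⊃ u = 2/5 ⊃ 2/5 = 1
v ≡ u = 1/5 ≡ 2/5 = 4/5
(v ≡ u) ⊃ u = 4/5 ⊃ 2/5 = 3/5
¬((v ≡ u) ⊃ u) = ¬3/5 = 2/5
(u ⊃ u) ≡ ¬((v ≡ u) ⊃ u) = 1 ≡ 2/5 = 2/5

2/5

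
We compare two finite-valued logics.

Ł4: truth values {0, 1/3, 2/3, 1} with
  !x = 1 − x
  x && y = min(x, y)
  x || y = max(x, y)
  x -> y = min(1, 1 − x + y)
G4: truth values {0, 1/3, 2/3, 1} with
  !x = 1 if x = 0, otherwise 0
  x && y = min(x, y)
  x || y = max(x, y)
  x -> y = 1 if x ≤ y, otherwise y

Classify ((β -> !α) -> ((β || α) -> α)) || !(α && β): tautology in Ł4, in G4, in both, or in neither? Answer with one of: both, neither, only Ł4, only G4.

only G4

In Ł4: at α = 1/3, β = 2/3 the value is 2/3 — not a tautology.
In G4: every assignment gives 1 — tautology.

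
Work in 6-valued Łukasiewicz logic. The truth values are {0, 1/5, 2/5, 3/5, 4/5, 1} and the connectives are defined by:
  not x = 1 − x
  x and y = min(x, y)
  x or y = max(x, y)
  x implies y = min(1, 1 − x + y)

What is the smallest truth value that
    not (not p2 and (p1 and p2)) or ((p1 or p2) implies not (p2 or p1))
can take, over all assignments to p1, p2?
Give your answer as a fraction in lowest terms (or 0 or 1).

3/5

Take p1 = 4/5, p2 = 2/5:
not p2 = not 2/5 = 3/5
p1 and p2 = 4/5 and 2/5 = 2/5
not p2 and (p1 and p2) = 3/5 and 2/5 = 2/5
not (not p2 and (p1 and p2)) = not 2/5 = 3/5
p1 or p2 = 4/5 or 2/5 = 4/5
p2 or p1 = 2/5 or 4/5 = 4/5
not (p2 or p1) = not 4/5 = 1/5
(p1 or p2) implies not (p2 or p1) = 4/5 implies 1/5 = 2/5
not (not p2 and (p1 and p2)) or ((p1 or p2) implies not (p2 or p1)) = 3/5 or 2/5 = 3/5
No assignment yields a value below 3/5, so this is the minimum.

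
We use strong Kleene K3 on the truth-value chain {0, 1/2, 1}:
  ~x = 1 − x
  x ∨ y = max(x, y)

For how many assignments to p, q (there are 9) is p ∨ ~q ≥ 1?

p = 0, q = 0 ↦ 1  ≥
p = 0, q = 1/2 ↦ 1/2  <
p = 0, q = 1 ↦ 0  <
p = 1/2, q = 0 ↦ 1  ≥
p = 1/2, q = 1/2 ↦ 1/2  <
p = 1/2, q = 1 ↦ 1/2  <
p = 1, q = 0 ↦ 1  ≥
p = 1, q = 1/2 ↦ 1  ≥
p = 1, q = 1 ↦ 1  ≥
So 5 of the 9 assignments meet the threshold.

5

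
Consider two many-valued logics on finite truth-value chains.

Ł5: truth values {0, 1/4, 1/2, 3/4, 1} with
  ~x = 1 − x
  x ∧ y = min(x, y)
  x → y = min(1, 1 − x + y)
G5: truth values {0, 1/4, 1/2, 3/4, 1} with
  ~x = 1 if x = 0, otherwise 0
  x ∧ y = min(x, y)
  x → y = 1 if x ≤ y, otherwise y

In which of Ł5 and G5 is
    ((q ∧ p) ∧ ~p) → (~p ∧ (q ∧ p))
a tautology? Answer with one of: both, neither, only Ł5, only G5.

both

In Ł5: every assignment gives 1 — tautology.
In G5: every assignment gives 1 — tautology.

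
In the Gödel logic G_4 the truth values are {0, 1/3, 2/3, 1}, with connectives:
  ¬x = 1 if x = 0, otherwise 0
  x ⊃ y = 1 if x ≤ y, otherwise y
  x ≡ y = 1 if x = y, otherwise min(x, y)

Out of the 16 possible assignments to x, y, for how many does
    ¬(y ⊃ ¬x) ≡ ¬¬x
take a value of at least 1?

13

x = 0, y = 0 ↦ 1  ≥
x = 0, y = 1/3 ↦ 1  ≥
x = 0, y = 2/3 ↦ 1  ≥
x = 0, y = 1 ↦ 1  ≥
x = 1/3, y = 0 ↦ 0  <
x = 1/3, y = 1/3 ↦ 1  ≥
x = 1/3, y = 2/3 ↦ 1  ≥
x = 1/3, y = 1 ↦ 1  ≥
x = 2/3, y = 0 ↦ 0  <
x = 2/3, y = 1/3 ↦ 1  ≥
x = 2/3, y = 2/3 ↦ 1  ≥
x = 2/3, y = 1 ↦ 1  ≥
x = 1, y = 0 ↦ 0  <
x = 1, y = 1/3 ↦ 1  ≥
x = 1, y = 2/3 ↦ 1  ≥
x = 1, y = 1 ↦ 1  ≥
So 13 of the 16 assignments meet the threshold.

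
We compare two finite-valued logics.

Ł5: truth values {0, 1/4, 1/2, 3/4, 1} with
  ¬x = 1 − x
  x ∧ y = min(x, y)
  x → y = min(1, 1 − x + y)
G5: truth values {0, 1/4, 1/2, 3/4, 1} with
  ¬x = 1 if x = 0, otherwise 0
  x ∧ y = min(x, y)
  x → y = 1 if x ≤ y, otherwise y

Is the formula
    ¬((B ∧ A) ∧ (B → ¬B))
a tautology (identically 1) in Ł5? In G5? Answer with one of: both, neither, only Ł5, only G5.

only G5

In Ł5: at A = 1/4, B = 1/4 the value is 3/4 — not a tautology.
In G5: every assignment gives 1 — tautology.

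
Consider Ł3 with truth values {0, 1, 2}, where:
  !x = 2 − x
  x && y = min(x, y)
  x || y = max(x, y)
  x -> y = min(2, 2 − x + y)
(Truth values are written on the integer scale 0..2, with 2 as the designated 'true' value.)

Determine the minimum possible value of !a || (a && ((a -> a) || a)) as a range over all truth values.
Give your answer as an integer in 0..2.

1

Take a = 1:
!a = !1 = 1
a -> a = 1 -> 1 = 2
(a -> a) || a = 2 || 1 = 2
a && ((a -> a) || a) = 1 && 2 = 1
!a || (a && ((a -> a) || a)) = 1 || 1 = 1
No assignment yields a value below 1, so this is the minimum.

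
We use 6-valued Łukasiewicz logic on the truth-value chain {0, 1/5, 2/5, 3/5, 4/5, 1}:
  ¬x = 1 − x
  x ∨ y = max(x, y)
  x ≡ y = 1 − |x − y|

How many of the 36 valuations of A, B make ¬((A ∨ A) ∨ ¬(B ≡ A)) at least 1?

1

value 1: 1 assignment (counts)
value 4/5: 4 assignments
value 3/5: 7 assignments
value 2/5: 9 assignments
value 1/5: 8 assignments
value 0: 7 assignments
So 1 of the 36 assignments meets the threshold.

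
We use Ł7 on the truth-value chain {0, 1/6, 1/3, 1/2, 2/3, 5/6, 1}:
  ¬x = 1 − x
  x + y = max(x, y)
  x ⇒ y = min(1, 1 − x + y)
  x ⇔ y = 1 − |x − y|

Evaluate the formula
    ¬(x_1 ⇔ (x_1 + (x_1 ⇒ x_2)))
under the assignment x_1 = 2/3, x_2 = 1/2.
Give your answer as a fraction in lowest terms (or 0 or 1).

1/6

x_1 ⇒ x_2 = 2/3 ⇒ 1/2 = 5/6
x_1 + (x_1 ⇒ x_2) = 2/3 + 5/6 = 5/6
x_1 ⇔ (x_1 + (x_1 ⇒ x_2)) = 2/3 ⇔ 5/6 = 5/6
¬(x_1 ⇔ (x_1 + (x_1 ⇒ x_2))) = ¬5/6 = 1/6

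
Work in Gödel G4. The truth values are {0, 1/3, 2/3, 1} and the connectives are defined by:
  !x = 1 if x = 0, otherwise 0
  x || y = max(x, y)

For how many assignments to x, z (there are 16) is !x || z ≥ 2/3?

10

x = 0, z = 0 ↦ 1  ≥
x = 0, z = 1/3 ↦ 1  ≥
x = 0, z = 2/3 ↦ 1  ≥
x = 0, z = 1 ↦ 1  ≥
x = 1/3, z = 0 ↦ 0  <
x = 1/3, z = 1/3 ↦ 1/3  <
x = 1/3, z = 2/3 ↦ 2/3  ≥
x = 1/3, z = 1 ↦ 1  ≥
x = 2/3, z = 0 ↦ 0  <
x = 2/3, z = 1/3 ↦ 1/3  <
x = 2/3, z = 2/3 ↦ 2/3  ≥
x = 2/3, z = 1 ↦ 1  ≥
x = 1, z = 0 ↦ 0  <
x = 1, z = 1/3 ↦ 1/3  <
x = 1, z = 2/3 ↦ 2/3  ≥
x = 1, z = 1 ↦ 1  ≥
So 10 of the 16 assignments meet the threshold.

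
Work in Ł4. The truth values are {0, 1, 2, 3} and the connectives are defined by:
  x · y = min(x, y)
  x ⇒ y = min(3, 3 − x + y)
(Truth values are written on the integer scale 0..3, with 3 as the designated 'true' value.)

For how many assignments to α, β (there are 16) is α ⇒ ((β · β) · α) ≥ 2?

13

α = 0, β = 0 ↦ 3  ≥
α = 0, β = 1 ↦ 3  ≥
α = 0, β = 2 ↦ 3  ≥
α = 0, β = 3 ↦ 3  ≥
α = 1, β = 0 ↦ 2  ≥
α = 1, β = 1 ↦ 3  ≥
α = 1, β = 2 ↦ 3  ≥
α = 1, β = 3 ↦ 3  ≥
α = 2, β = 0 ↦ 1  <
α = 2, β = 1 ↦ 2  ≥
α = 2, β = 2 ↦ 3  ≥
α = 2, β = 3 ↦ 3  ≥
α = 3, β = 0 ↦ 0  <
α = 3, β = 1 ↦ 1  <
α = 3, β = 2 ↦ 2  ≥
α = 3, β = 3 ↦ 3  ≥
So 13 of the 16 assignments meet the threshold.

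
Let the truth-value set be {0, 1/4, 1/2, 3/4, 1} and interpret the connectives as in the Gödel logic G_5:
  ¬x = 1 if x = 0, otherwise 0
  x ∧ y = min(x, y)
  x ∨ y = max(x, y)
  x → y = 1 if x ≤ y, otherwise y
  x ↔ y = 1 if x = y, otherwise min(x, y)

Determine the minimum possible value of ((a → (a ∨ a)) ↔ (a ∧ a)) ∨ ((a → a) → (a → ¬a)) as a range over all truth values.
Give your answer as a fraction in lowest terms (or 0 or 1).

1/4

Take a = 1/4:
a ∨ a = 1/4 ∨ 1/4 = 1/4
a → (a ∨ a) = 1/4 → 1/4 = 1
a ∧ a = 1/4 ∧ 1/4 = 1/4
(a → (a ∨ a)) ↔ (a ∧ a) = 1 ↔ 1/4 = 1/4
a → a = 1/4 → 1/4 = 1
¬a = ¬1/4 = 0
a → ¬a = 1/4 → 0 = 0
(a → a) → (a → ¬a) = 1 → 0 = 0
((a → (a ∨ a)) ↔ (a ∧ a)) ∨ ((a → a) → (a → ¬a)) = 1/4 ∨ 0 = 1/4
No assignment yields a value below 1/4, so this is the minimum.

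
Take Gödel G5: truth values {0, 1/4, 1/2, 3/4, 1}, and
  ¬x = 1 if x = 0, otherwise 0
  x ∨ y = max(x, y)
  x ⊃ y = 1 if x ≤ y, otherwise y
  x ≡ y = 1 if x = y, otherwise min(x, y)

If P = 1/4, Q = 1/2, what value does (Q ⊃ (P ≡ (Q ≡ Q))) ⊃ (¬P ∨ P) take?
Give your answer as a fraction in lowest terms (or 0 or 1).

Q ≡ Q = 1/2 ≡ 1/2 = 1
P ≡ (Q ≡ Q) = 1/4 ≡ 1 = 1/4
Q ⊃ (P ≡ (Q ≡ Q)) = 1/2 ⊃ 1/4 = 1/4
¬P = ¬1/4 = 0
¬P ∨ P = 0 ∨ 1/4 = 1/4
(Q ⊃ (P ≡ (Q ≡ Q))) ⊃ (¬P ∨ P) = 1/4 ⊃ 1/4 = 1

1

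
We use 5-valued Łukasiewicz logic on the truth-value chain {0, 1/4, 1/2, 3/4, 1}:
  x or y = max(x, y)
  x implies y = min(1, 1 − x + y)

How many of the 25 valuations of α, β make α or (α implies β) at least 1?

value 1: 19 assignments (counts)
value 3/4: 5 assignments
value 1/2: 1 assignment
So 19 of the 25 assignments meet the threshold.

19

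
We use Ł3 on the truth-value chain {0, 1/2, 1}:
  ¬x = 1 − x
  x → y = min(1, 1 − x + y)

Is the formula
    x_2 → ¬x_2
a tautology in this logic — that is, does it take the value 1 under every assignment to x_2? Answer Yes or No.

No

Counterexample: take x_2 = 1.
¬x_2 = ¬1 = 0
x_2 → ¬x_2 = 1 → 0 = 0
This gives 0 ≠ 1.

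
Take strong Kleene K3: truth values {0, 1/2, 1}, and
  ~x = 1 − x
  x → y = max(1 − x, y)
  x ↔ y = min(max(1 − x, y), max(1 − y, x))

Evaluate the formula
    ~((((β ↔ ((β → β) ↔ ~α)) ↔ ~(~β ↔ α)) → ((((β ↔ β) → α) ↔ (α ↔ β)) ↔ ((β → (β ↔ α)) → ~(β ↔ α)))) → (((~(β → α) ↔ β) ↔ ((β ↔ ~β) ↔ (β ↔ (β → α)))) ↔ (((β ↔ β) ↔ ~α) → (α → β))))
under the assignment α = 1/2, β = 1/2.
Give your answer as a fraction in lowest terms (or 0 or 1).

β → β = 1/2 → 1/2 = 1/2
~α = ~1/2 = 1/2
(β → β) ↔ ~α = 1/2 ↔ 1/2 = 1/2
β ↔ ((β → β) ↔ ~α) = 1/2 ↔ 1/2 = 1/2
~β = ~1/2 = 1/2
~β ↔ α = 1/2 ↔ 1/2 = 1/2
~(~β ↔ α) = ~1/2 = 1/2
(β ↔ ((β → β) ↔ ~α)) ↔ ~(~β ↔ α) = 1/2 ↔ 1/2 = 1/2
β ↔ β = 1/2 ↔ 1/2 = 1/2
(β ↔ β) → α = 1/2 → 1/2 = 1/2
α ↔ β = 1/2 ↔ 1/2 = 1/2
((β ↔ β) → α) ↔ (α ↔ β) = 1/2 ↔ 1/2 = 1/2
β ↔ α = 1/2 ↔ 1/2 = 1/2
β → (β ↔ α) = 1/2 → 1/2 = 1/2
β ↔ α = 1/2 ↔ 1/2 = 1/2
~(β ↔ α) = ~1/2 = 1/2
(β → (β ↔ α)) → ~(β ↔ α) = 1/2 → 1/2 = 1/2
(((β ↔ β) → α) ↔ (α ↔ β)) ↔ ((β → (β ↔ α)) → ~(β ↔ α)) = 1/2 ↔ 1/2 = 1/2
((β ↔ ((β → β) ↔ ~α)) ↔ ~(~β ↔ α)) → ((((β ↔ β) → α) ↔ (α ↔ β)) ↔ ((β → (β ↔ α)) → ~(β ↔ α))) = 1/2 → 1/2 = 1/2
β → α = 1/2 → 1/2 = 1/2
~(β → α) = ~1/2 = 1/2
~(β → α) ↔ β = 1/2 ↔ 1/2 = 1/2
~β = ~1/2 = 1/2
β ↔ ~β = 1/2 ↔ 1/2 = 1/2
β → α = 1/2 → 1/2 = 1/2
β ↔ (β → α) = 1/2 ↔ 1/2 = 1/2
(β ↔ ~β) ↔ (β ↔ (β → α)) = 1/2 ↔ 1/2 = 1/2
(~(β → α) ↔ β) ↔ ((β ↔ ~β) ↔ (β ↔ (β → α))) = 1/2 ↔ 1/2 = 1/2
β ↔ β = 1/2 ↔ 1/2 = 1/2
~α = ~1/2 = 1/2
(β ↔ β) ↔ ~α = 1/2 ↔ 1/2 = 1/2
α → β = 1/2 → 1/2 = 1/2
((β ↔ β) ↔ ~α) → (α → β) = 1/2 → 1/2 = 1/2
((~(β → α) ↔ β) ↔ ((β ↔ ~β) ↔ (β ↔ (β → α)))) ↔ (((β ↔ β) ↔ ~α) → (α → β)) = 1/2 ↔ 1/2 = 1/2
(((β ↔ ((β → β) ↔ ~α)) ↔ ~(~β ↔ α)) → ((((β ↔ β) → α) ↔ (α ↔ β)) ↔ ((β → (β ↔ α)) → ~(β ↔ α)))) → (((~(β → α) ↔ β) ↔ ((β ↔ ~β) ↔ (β ↔ (β → α)))) ↔ (((β ↔ β) ↔ ~α) → (α → β))) = 1/2 → 1/2 = 1/2
~((((β ↔ ((β → β) ↔ ~α)) ↔ ~(~β ↔ α)) → ((((β ↔ β) → α) ↔ (α ↔ β)) ↔ ((β → (β ↔ α)) → ~(β ↔ α)))) → (((~(β → α) ↔ β) ↔ ((β ↔ ~β) ↔ (β ↔ (β → α)))) ↔ (((β ↔ β) ↔ ~α) → (α → β)))) = ~1/2 = 1/2

1/2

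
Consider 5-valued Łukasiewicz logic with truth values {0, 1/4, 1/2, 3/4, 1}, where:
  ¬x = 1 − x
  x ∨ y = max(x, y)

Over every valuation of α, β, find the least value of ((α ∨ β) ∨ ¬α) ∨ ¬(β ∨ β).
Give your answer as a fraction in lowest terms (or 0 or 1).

Take α = 1/2, β = 1/2:
α ∨ β = 1/2 ∨ 1/2 = 1/2
¬α = ¬1/2 = 1/2
(α ∨ β) ∨ ¬α = 1/2 ∨ 1/2 = 1/2
β ∨ β = 1/2 ∨ 1/2 = 1/2
¬(β ∨ β) = ¬1/2 = 1/2
((α ∨ β) ∨ ¬α) ∨ ¬(β ∨ β) = 1/2 ∨ 1/2 = 1/2
No assignment yields a value below 1/2, so this is the minimum.

1/2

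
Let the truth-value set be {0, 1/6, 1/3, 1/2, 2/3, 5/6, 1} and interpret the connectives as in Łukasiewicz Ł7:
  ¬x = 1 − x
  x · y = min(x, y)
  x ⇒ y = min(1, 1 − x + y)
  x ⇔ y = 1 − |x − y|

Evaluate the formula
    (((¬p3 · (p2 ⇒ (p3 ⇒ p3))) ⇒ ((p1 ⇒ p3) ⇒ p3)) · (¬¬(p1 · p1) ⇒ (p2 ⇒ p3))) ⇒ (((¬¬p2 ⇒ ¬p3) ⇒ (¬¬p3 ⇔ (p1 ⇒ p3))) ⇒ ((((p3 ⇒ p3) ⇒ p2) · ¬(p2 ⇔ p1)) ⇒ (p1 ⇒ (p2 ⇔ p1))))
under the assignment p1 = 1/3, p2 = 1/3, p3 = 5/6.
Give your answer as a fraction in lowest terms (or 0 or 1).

1

¬p3 = ¬5/6 = 1/6
p3 ⇒ p3 = 5/6 ⇒ 5/6 = 1
p2 ⇒ (p3 ⇒ p3) = 1/3 ⇒ 1 = 1
¬p3 · (p2 ⇒ (p3 ⇒ p3)) = 1/6 · 1 = 1/6
p1 ⇒ p3 = 1/3 ⇒ 5/6 = 1
(p1 ⇒ p3) ⇒ p3 = 1 ⇒ 5/6 = 5/6
(¬p3 · (p2 ⇒ (p3 ⇒ p3))) ⇒ ((p1 ⇒ p3) ⇒ p3) = 1/6 ⇒ 5/6 = 1
p1 · p1 = 1/3 · 1/3 = 1/3
¬(p1 · p1) = ¬1/3 = 2/3
¬¬(p1 · p1) = ¬2/3 = 1/3
p2 ⇒ p3 = 1/3 ⇒ 5/6 = 1
¬¬(p1 · p1) ⇒ (p2 ⇒ p3) = 1/3 ⇒ 1 = 1
((¬p3 · (p2 ⇒ (p3 ⇒ p3))) ⇒ ((p1 ⇒ p3) ⇒ p3)) · (¬¬(p1 · p1) ⇒ (p2 ⇒ p3)) = 1 · 1 = 1
¬p2 = ¬1/3 = 2/3
¬¬p2 = ¬2/3 = 1/3
¬p3 = ¬5/6 = 1/6
¬¬p2 ⇒ ¬p3 = 1/3 ⇒ 1/6 = 5/6
¬p3 = ¬5/6 = 1/6
¬¬p3 = ¬1/6 = 5/6
p1 ⇒ p3 = 1/3 ⇒ 5/6 = 1
¬¬p3 ⇔ (p1 ⇒ p3) = 5/6 ⇔ 1 = 5/6
(¬¬p2 ⇒ ¬p3) ⇒ (¬¬p3 ⇔ (p1 ⇒ p3)) = 5/6 ⇒ 5/6 = 1
p3 ⇒ p3 = 5/6 ⇒ 5/6 = 1
(p3 ⇒ p3) ⇒ p2 = 1 ⇒ 1/3 = 1/3
p2 ⇔ p1 = 1/3 ⇔ 1/3 = 1
¬(p2 ⇔ p1) = ¬1 = 0
((p3 ⇒ p3) ⇒ p2) · ¬(p2 ⇔ p1) = 1/3 · 0 = 0
p2 ⇔ p1 = 1/3 ⇔ 1/3 = 1
p1 ⇒ (p2 ⇔ p1) = 1/3 ⇒ 1 = 1
(((p3 ⇒ p3) ⇒ p2) · ¬(p2 ⇔ p1)) ⇒ (p1 ⇒ (p2 ⇔ p1)) = 0 ⇒ 1 = 1
((¬¬p2 ⇒ ¬p3) ⇒ (¬¬p3 ⇔ (p1 ⇒ p3))) ⇒ ((((p3 ⇒ p3) ⇒ p2) · ¬(p2 ⇔ p1)) ⇒ (p1 ⇒ (p2 ⇔ p1))) = 1 ⇒ 1 = 1
(((¬p3 · (p2 ⇒ (p3 ⇒ p3))) ⇒ ((p1 ⇒ p3) ⇒ p3)) · (¬¬(p1 · p1) ⇒ (p2 ⇒ p3))) ⇒ (((¬¬p2 ⇒ ¬p3) ⇒ (¬¬p3 ⇔ (p1 ⇒ p3))) ⇒ ((((p3 ⇒ p3) ⇒ p2) · ¬(p2 ⇔ p1)) ⇒ (p1 ⇒ (p2 ⇔ p1)))) = 1 ⇒ 1 = 1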